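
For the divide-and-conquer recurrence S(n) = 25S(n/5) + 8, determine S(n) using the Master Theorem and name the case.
Master Theorem template: S(n) = a·S(n/b) + f(n).
Here: a=25, b=5, f(n)=8
Compute log_b(a) = log_5(25) = 2.
f(n) = 8 = O(n^(2-ε)) with ε = 2. Case 1: S(n) = Θ(n^log_b(a)) = Θ(n^2).

Case 1: S(n) = Θ(n^2)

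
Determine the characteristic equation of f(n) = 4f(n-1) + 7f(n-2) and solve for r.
Substitute f(n) = rⁿ and divide through by rⁿ⁻²: r² - 4r - 7 = 0
Discriminant: 4² + 4·7 = 44, not a perfect square, so by the quadratic formula r = (4 ± √44)/2.
General solution: f(n) = A·r₁ⁿ + B·r₂ⁿ where r₁,r₂ = (4 ± √44)/2

Characteristic: r² - 4r - 7 = 0, Roots: r = (4 ± √44)/2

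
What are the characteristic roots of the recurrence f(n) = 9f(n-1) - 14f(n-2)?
Substitute f(n) = rⁿ and divide through by rⁿ⁻²: r² - 9r + 14 = 0
Factor: (r - 7)(r - 2) = 0, so r = 7, 2.
General solution: f(n) = A·7ⁿ + B·2ⁿ

Characteristic: r² - 9r + 14 = 0, Roots: r = 7, 2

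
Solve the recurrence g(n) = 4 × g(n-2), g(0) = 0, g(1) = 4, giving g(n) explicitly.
Recurrence: g(n) = 4 × g(n-2), initial: g(0) = 0, g(1) = 4.
Characteristic equation: r² - 4 = 0, which factors as (r - 2)(r + 2) = 0, so r = 2, -2. General solution g(n) = A·2ⁿ + B·(-2)ⁿ. From g(0) = 0: A + B = 0. From g(1) = 4: 2A - 2B = 4. Solving gives A = 1, B = -1.

g(n) = 2ⁿ - (-2)ⁿ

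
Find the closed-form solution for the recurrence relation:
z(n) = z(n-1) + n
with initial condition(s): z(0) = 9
Recurrence: z(n) = z(n-1) + n, initial: z(0) = 9.
Telescoping: z(n) = z(0) + Σᵢ₌₁ⁿ i = 9 + n(n+1)/2.

z(n) = n(n+1)/2 + 9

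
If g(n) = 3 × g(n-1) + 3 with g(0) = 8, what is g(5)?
Computing step by step:
g(0) = 8
g(1) = 3 × 8 + 3 = 27
g(2) = 3 × 27 + 3 = 84
g(3) = 3 × 84 + 3 = 255
g(4) = 3 × 255 + 3 = 768
g(5) = 3 × 768 + 3 = 2307

2307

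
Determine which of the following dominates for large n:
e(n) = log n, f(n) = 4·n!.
Comparing growth rates:
Growth-rate hierarchy: log n ≺ any polynomial ≺ any exponential cⁿ (c>1) ≺ n! ≺ nⁿ.
factorial dominates logarithmic asymptotically.

f(n) grows faster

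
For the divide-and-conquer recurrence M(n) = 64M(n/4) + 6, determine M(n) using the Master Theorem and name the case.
Master Theorem template: M(n) = a·M(n/b) + f(n).
Here: a=64, b=4, f(n)=6
Compute log_b(a) = log_4(64) = 3.
f(n) = 6 = O(n^(3-ε)) with ε = 3. Case 1: M(n) = Θ(n^log_b(a)) = Θ(n^3).

Case 1: M(n) = Θ(n^3)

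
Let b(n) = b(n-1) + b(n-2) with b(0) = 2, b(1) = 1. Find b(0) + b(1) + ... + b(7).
Computing the sequence terms: 2, 1, 3, 4, 7, 11, 18, 29
Adding these values together:

75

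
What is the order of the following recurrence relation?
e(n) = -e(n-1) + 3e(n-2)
The order is the largest lag k for which e(n-k) appears. Here the deepest term is e(n-2), so the order is 2.

Order 2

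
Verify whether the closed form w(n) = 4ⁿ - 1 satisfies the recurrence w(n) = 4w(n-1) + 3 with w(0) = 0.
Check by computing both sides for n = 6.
From the recurrence with w(0) = 0:
  w(0) = 0, w(1) = 3, w(2) = 15, w(3) = 63, w(4) = 255, w(5) = 1023, w(6) = 4095
  so the recurrence gives w(6) = 4095.
From the proposed closed form w(n) = 4ⁿ - 1:
  w(6) = 4095.
Both sides give 4095 at n = 6, and the initial condition(s) match, so the closed form is consistent.

Yes, the closed form is correct.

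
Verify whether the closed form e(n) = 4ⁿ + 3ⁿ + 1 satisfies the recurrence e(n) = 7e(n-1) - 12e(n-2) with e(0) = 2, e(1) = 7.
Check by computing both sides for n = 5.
From the recurrence with e(0) = 2, e(1) = 7:
  e(0) = 2, e(1) = 7, e(2) = 25, e(3) = 91, e(4) = 337, e(5) = 1267
  so the recurrence gives e(5) = 1267.
From the proposed closed form e(n) = 4ⁿ + 3ⁿ + 1:
  e(5) = 1268.
The recurrence gives 1267 but the closed form gives 1268, so the closed form does not satisfy the recurrence.

No, the closed form is incorrect.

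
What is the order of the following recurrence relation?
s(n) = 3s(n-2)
The order is the largest lag k for which s(n-k) appears. Here the deepest term is s(n-2), so the order is 2.

Order 2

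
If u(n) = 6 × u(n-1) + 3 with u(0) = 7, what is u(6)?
Computing step by step:
u(0) = 7
u(1) = 6 × 7 + 3 = 45
u(2) = 6 × 45 + 3 = 273
u(3) = 6 × 273 + 3 = 1641
u(4) = 6 × 1641 + 3 = 9849
u(5) = 6 × 9849 + 3 = 59097
u(6) = 6 × 59097 + 3 = 354585

354585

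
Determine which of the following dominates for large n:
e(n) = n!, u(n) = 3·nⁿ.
Comparing growth rates:
Growth-rate hierarchy: log n ≺ any polynomial ≺ any exponential cⁿ (c>1) ≺ n! ≺ nⁿ.
super-exponential nⁿ dominates factorial asymptotically.

u(n) grows faster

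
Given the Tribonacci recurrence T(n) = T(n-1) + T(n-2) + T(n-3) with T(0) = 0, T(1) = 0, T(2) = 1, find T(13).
Computing the sequence terms:
0, 0, 1, 1, 2, 4, 7, 13, 24, 44, 81, 149, 274, 504

504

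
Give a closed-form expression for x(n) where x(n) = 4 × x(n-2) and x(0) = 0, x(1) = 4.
Recurrence: x(n) = 4 × x(n-2), initial: x(0) = 0, x(1) = 4.
Characteristic equation: r² - 4 = 0, which factors as (r - 2)(r + 2) = 0, so r = 2, -2. General solution x(n) = A·2ⁿ + B·(-2)ⁿ. From x(0) = 0: A + B = 0. From x(1) = 4: 2A - 2B = 4. Solving gives A = 1, B = -1.

x(n) = 2ⁿ - (-2)ⁿ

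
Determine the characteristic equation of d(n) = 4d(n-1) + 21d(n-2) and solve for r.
Substitute d(n) = rⁿ and divide through by rⁿ⁻²: r² - 4r - 21 = 0
Factor: (r + 3)(r - 7) = 0, so r = -3, 7.
General solution: d(n) = A·(-3)ⁿ + B·7ⁿ

Characteristic: r² - 4r - 21 = 0, Roots: r = -3, 7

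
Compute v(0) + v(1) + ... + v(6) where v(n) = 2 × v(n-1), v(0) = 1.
Computing the sequence terms: 1, 2, 4, 8, 16, 32, 64
Adding these values together:

127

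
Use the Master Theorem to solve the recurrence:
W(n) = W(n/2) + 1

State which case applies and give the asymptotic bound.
Master Theorem template: W(n) = a·W(n/b) + f(n).
Here: a=1, b=2, f(n)=1
Compute log_b(a) = log_2(1) = 0.
f(n) = 1 = Θ(1). Case 2: W(n) = Θ(log n).

Case 2: W(n) = Θ(log n)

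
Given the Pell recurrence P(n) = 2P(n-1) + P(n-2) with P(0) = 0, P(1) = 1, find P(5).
Computing the sequence terms:
0, 1, 2, 5, 12, 29

29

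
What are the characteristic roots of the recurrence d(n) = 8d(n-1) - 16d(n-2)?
Substitute d(n) = rⁿ and divide through by rⁿ⁻²: r² - 8r + 16 = 0
Factor: (r - 4)² = 0, so r = 4 (double root).
General solution: d(n) = (A + Bn)·4ⁿ

Characteristic: r² - 8r + 16 = 0, Roots: r = 4 (double root)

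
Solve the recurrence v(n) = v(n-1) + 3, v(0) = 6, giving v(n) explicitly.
Recurrence: v(n) = v(n-1) + 3, initial: v(0) = 6.
Each step adds 3, so v(n) = v(0) + 3n = 3n + 6.

v(n) = 3n + 6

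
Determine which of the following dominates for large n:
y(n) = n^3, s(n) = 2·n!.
Comparing growth rates:
Growth-rate hierarchy: log n ≺ any polynomial ≺ any exponential cⁿ (c>1) ≺ n! ≺ nⁿ.
factorial dominates polynomial degree 3 asymptotically.

s(n) grows faster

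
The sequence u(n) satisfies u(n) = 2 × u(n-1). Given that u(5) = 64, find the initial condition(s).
In general u(n) = 2ⁿ · u(0). At n = 5: u(0) = u(5) / 2^5 = 64 / 32 = 2.

u(0) = 2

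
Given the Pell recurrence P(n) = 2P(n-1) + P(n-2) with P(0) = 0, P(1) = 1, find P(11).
Computing the sequence terms:
0, 1, 2, 5, 12, 29, 70, 169, 408, 985, 2378, 5741

5741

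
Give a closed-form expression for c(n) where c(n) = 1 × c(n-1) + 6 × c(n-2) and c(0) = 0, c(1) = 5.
Recurrence: c(n) = 1 × c(n-1) + 6 × c(n-2), initial: c(0) = 0, c(1) = 5.
Characteristic equation: r² - 1r - 6 = 0, which factors as (r - 3)(r + 2) = 0, so r = 3, -2. General solution c(n) = A·3ⁿ + B·(-2)ⁿ. From c(0) = 0: A + B = 0. From c(1) = 5: 3A - 2B = 5. Solving gives A = 1, B = -1.

c(n) = 3ⁿ - (-2)ⁿ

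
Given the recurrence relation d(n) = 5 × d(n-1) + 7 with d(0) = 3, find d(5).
Computing step by step:
d(0) = 3
d(1) = 5 × 3 + 7 = 22
d(2) = 5 × 22 + 7 = 117
d(3) = 5 × 117 + 7 = 592
d(4) = 5 × 592 + 7 = 2967
d(5) = 5 × 2967 + 7 = 14842

14842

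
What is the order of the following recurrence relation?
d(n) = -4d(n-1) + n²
The order is the largest lag k for which d(n-k) appears. Here the deepest term is d(n-1) (the n² term is non-homogeneous and does not affect the order), so the order is 1.

Order 1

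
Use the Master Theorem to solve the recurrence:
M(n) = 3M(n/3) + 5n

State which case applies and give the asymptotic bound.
Master Theorem template: M(n) = a·M(n/b) + f(n).
Here: a=3, b=3, f(n)=5n
Compute log_b(a) = log_3(3) = 1.
f(n) = 5n = Θ(n). Case 2: M(n) = Θ(n log n).

Case 2: M(n) = Θ(n log n)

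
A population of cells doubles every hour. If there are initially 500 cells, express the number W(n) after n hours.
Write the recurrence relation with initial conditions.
Each hour multiplies the count by 2, so the count after n hours depends only on the count after n-1 hours: W(n) = 2 × W(n-1). The starting count gives W(0) = 500.
Unrolling n times gives the closed form W(n) = 500 × 2ⁿ.

W(n) = 2 × W(n-1), W(0) = 500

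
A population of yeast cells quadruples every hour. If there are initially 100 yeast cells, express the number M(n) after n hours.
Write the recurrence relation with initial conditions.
Each hour multiplies the count by 4, so the count after n hours depends only on the count after n-1 hours: M(n) = 4 × M(n-1). The starting count gives M(0) = 100.
Unrolling n times gives the closed form M(n) = 100 × 4ⁿ.

M(n) = 4 × M(n-1), M(0) = 100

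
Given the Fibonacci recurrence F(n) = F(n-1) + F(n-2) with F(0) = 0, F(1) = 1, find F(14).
Computing the sequence terms:
0, 1, 1, 2, 3, 5, 8, 13, 21, 34, 55, 89, 144, 233, 377

377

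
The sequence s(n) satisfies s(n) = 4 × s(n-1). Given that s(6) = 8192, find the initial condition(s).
In general s(n) = 4ⁿ · s(0). At n = 6: s(0) = s(6) / 4^6 = 8192 / 4096 = 2.

s(0) = 2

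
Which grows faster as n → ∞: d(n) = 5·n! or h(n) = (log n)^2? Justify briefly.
Comparing growth rates:
Growth-rate hierarchy: log n ≺ any polynomial ≺ any exponential cⁿ (c>1) ≺ n! ≺ nⁿ.
factorial dominates polylogarithmic (log n)^2 asymptotically.

d(n) grows faster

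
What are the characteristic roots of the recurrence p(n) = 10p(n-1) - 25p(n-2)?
Substitute p(n) = rⁿ and divide through by rⁿ⁻²: r² - 10r + 25 = 0
Factor: (r - 5)² = 0, so r = 5 (double root).
General solution: p(n) = (A + Bn)·5ⁿ

Characteristic: r² - 10r + 25 = 0, Roots: r = 5 (double root)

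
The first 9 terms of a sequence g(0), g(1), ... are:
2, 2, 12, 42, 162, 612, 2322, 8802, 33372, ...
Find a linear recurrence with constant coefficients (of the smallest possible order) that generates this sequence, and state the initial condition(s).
Look for the lowest-order linear relation among consecutive terms.
Observation: g(n) - 3·g(n-1) - (3)·g(n-2) = 0 holds for the shown terms, and no order-1 relation g(n) = α·g(n-1) + β fits.
Check at n=3: 3·12 + (3)·2 = 42. ✓

g(n) = 3g(n-1) + 3g(n-2), g(0) = 2, g(1) = 2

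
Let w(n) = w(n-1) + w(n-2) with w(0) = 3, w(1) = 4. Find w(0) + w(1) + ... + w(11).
Computing the sequence terms: 3, 4, 7, 11, 18, 29, 47, 76, 123, 199, 322, 521
Adding these values together:

1360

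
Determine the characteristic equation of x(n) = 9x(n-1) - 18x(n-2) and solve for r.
Substitute x(n) = rⁿ and divide through by rⁿ⁻²: r² - 9r + 18 = 0
Factor: (r - 6)(r - 3) = 0, so r = 6, 3.
General solution: x(n) = A·6ⁿ + B·3ⁿ

Characteristic: r² - 9r + 18 = 0, Roots: r = 6, 3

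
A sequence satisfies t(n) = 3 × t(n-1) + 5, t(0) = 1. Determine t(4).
Computing step by step:
t(0) = 1
t(1) = 3 × 1 + 5 = 8
t(2) = 3 × 8 + 5 = 29
t(3) = 3 × 29 + 5 = 92
t(4) = 3 × 92 + 5 = 281

281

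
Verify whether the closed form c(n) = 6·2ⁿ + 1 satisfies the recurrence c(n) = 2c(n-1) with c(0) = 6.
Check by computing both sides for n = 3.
From the recurrence with c(0) = 6:
  c(0) = 6, c(1) = 12, c(2) = 24, c(3) = 48
  so the recurrence gives c(3) = 48.
From the proposed closed form c(n) = 6·2ⁿ + 1:
  c(3) = 49.
The recurrence gives 48 but the closed form gives 49, so the closed form does not satisfy the recurrence.

No, the closed form is incorrect.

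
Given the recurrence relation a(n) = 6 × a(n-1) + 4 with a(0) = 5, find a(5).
Computing step by step:
a(0) = 5
a(1) = 6 × 5 + 4 = 34
a(2) = 6 × 34 + 4 = 208
a(3) = 6 × 208 + 4 = 1252
a(4) = 6 × 1252 + 4 = 7516
a(5) = 6 × 7516 + 4 = 45100

45100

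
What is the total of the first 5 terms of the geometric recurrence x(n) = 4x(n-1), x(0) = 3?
Computing the sequence terms: 3, 12, 48, 192, 768
Adding these values together:

1023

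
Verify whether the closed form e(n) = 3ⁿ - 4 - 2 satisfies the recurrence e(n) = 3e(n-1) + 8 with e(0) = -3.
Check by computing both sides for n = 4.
From the recurrence with e(0) = -3:
  e(0) = -3, e(1) = -1, e(2) = 5, e(3) = 23, e(4) = 77
  so the recurrence gives e(4) = 77.
From the proposed closed form e(n) = 3ⁿ - 4 - 2:
  e(4) = 75.
The recurrence gives 77 but the closed form gives 75, so the closed form does not satisfy the recurrence.

No, the closed form is incorrect.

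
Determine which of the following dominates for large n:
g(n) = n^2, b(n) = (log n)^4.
Comparing growth rates:
Growth-rate hierarchy: log n ≺ any polynomial ≺ any exponential cⁿ (c>1) ≺ n! ≺ nⁿ.
polynomial degree 2 dominates polylogarithmic (log n)^4 asymptotically.

g(n) grows faster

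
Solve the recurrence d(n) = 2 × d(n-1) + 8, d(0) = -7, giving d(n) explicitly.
Recurrence: d(n) = 2 × d(n-1) + 8, initial: d(0) = -7.
Try d(n) = A·2ⁿ + C. Substituting: A·2ⁿ + C = 2(A·2ⁿ⁻¹ + C) + 8 = A·2ⁿ + 2C + 8, so C = 2C + 8, giving C = -8. Then d(0) = A - 8 = -7 gives A = 1.

d(n) = 2ⁿ - 8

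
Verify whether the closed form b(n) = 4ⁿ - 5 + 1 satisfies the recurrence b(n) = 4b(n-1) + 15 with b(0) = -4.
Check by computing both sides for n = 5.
From the recurrence with b(0) = -4:
  b(0) = -4, b(1) = -1, b(2) = 11, b(3) = 59, b(4) = 251, b(5) = 1019
  so the recurrence gives b(5) = 1019.
From the proposed closed form b(n) = 4ⁿ - 5 + 1:
  b(5) = 1020.
The recurrence gives 1019 but the closed form gives 1020, so the closed form does not satisfy the recurrence.

No, the closed form is incorrect.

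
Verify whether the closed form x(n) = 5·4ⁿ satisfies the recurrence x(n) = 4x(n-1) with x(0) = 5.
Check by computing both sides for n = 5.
From the recurrence with x(0) = 5:
  x(0) = 5, x(1) = 20, x(2) = 80, x(3) = 320, x(4) = 1280, x(5) = 5120
  so the recurrence gives x(5) = 5120.
From the proposed closed form x(n) = 5·4ⁿ:
  x(5) = 5120.
Both sides give 5120 at n = 5, and the initial condition(s) match, so the closed form is consistent.

Yes, the closed form is correct.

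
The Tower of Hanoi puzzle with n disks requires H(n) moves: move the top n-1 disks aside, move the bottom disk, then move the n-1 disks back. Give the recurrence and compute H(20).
Moving n disks = move the top n-1 disks aside (H(n-1) moves) + move the largest disk (1 move) + move the n-1 disks back on top (H(n-1) moves), so H(n) = 2H(n-1) + 1, with H(1) = 1 (a single disk takes one move).
First terms: 1, 3, 7, 15, 31, 63, … — each is one less than a power of 2. Indeed H(n) + 1 = 2(H(n-1) + 1) with H(1) + 1 = 2, so H(n) + 1 = 2ⁿ and H(n) = 2ⁿ - 1.
Hence H(20) = 2^20 - 1 = 1048576 - 1 = 1048575.

H(n) = 2H(n-1) + 1, H(1) = 1; H(20) = 1048575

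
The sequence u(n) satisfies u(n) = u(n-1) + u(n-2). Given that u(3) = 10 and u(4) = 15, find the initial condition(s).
Work backwards using u(k) = u(k+2) - u(k+1):
u(2) = u(4) - u(3) = 15 - 10 = 5
u(1) = u(3) - u(2) = 10 - 5 = 5
u(0) = u(2) - u(1) = 5 - 5 = 0

u(0) = 0, u(1) = 5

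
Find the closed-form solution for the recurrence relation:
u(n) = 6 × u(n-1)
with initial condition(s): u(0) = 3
Recurrence: u(n) = 6 × u(n-1), initial: u(0) = 3.
Each term is 6 times the previous, so this is geometric with ratio 6. After n steps: u(n) = u(0)·6ⁿ = 3·6ⁿ.

u(n) = 3·6ⁿ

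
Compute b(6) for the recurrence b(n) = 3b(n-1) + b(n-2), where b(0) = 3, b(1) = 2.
Computing the sequence terms:
3, 2, 9, 29, 96, 317, 1047

1047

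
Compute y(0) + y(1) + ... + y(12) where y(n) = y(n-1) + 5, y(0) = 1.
Computing the sequence terms: 1, 6, 11, 16, 21, 26, 31, 36, 41, 46, 51, 56, 61
Adding these values together:

403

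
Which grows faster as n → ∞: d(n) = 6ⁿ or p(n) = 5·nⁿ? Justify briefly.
Comparing growth rates:
Growth-rate hierarchy: log n ≺ any polynomial ≺ any exponential cⁿ (c>1) ≺ n! ≺ nⁿ.
super-exponential nⁿ dominates exponential base 6 asymptotically.

p(n) grows faster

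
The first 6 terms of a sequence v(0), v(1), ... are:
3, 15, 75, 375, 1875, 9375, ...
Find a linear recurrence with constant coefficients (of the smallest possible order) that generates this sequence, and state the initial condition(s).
Look for the lowest-order linear relation among consecutive terms.
Observation: each term is 5× the previous.
Check at n=2: 5·15 = 75. ✓

v(n) = 5 × v(n-1), v(0) = 3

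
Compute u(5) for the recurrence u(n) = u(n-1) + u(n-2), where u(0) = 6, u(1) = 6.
Computing the sequence terms:
6, 6, 12, 18, 30, 48

48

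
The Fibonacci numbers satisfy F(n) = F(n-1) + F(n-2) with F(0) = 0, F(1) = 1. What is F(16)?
Computing the sequence terms:
0, 1, 1, 2, 3, 5, 8, 13, 21, 34, 55, 89, 144, 233, 377, 610, 987

987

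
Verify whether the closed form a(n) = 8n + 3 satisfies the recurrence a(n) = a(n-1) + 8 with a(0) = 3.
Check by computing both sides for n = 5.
From the recurrence with a(0) = 3:
  a(0) = 3, a(1) = 11, a(2) = 19, a(3) = 27, a(4) = 35, a(5) = 43
  so the recurrence gives a(5) = 43.
From the proposed closed form a(n) = 8n + 3:
  a(5) = 43.
Both sides give 43 at n = 5, and the initial condition(s) match, so the closed form is consistent.

Yes, the closed form is correct.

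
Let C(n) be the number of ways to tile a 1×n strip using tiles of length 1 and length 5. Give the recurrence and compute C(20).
Condition on the last tile: it has length 1 (leaving a 1×(n-1) strip) or length 5 (leaving a 1×(n-5) strip), so C(n) = C(n-1) + C(n-5) (order-5 linear recurrence).
For 0 ≤ i < 5 only unit tiles fit, so C(i) = 1.
Iterating the recurrence: C(5) = 2, C(6) = 3, C(7) = 4, C(8) = 5, C(9) = 6, C(10) = 8, C(11) = 11, C(12) = 15, C(13) = 20, C(14) = 26, C(15) = 34, C(16) = 45, C(17) = 60, C(18) = 80, C(19) = 106, C(20) = 140.

C(n) = C(n-1) + C(n-5), with C(i) = 1 for 0 ≤ i < 5; C(20) = 140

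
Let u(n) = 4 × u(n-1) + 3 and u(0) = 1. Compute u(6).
Computing step by step:
u(0) = 1
u(1) = 4 × 1 + 3 = 7
u(2) = 4 × 7 + 3 = 31
u(3) = 4 × 31 + 3 = 127
u(4) = 4 × 127 + 3 = 511
u(5) = 4 × 511 + 3 = 2047
u(6) = 4 × 2047 + 3 = 8191

8191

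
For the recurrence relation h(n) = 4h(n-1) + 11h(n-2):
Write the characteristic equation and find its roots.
Substitute h(n) = rⁿ and divide through by rⁿ⁻²: r² - 4r - 11 = 0
Discriminant: 4² + 4·11 = 60, not a perfect square, so by the quadratic formula r = (4 ± √60)/2.
General solution: h(n) = A·r₁ⁿ + B·r₂ⁿ where r₁,r₂ = (4 ± √60)/2

Characteristic: r² - 4r - 11 = 0, Roots: r = (4 ± √60)/2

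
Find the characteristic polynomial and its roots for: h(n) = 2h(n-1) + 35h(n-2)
Substitute h(n) = rⁿ and divide through by rⁿ⁻²: r² - 2r - 35 = 0
Factor: (r + 5)(r - 7) = 0, so r = -5, 7.
General solution: h(n) = A·(-5)ⁿ + B·7ⁿ

Characteristic: r² - 2r - 35 = 0, Roots: r = -5, 7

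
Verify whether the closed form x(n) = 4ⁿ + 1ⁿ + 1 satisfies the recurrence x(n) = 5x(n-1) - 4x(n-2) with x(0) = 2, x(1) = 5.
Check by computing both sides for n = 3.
From the recurrence with x(0) = 2, x(1) = 5:
  x(0) = 2, x(1) = 5, x(2) = 17, x(3) = 65
  so the recurrence gives x(3) = 65.
From the proposed closed form x(n) = 4ⁿ + 1ⁿ + 1:
  x(3) = 66.
The recurrence gives 65 but the closed form gives 66, so the closed form does not satisfy the recurrence.

No, the closed form is incorrect.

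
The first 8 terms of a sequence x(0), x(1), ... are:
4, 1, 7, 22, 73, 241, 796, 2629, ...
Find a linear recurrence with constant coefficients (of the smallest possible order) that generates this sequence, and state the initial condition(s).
Look for the lowest-order linear relation among consecutive terms.
Observation: x(n) - 3·x(n-1) - (1)·x(n-2) = 0 holds for the shown terms, and no order-1 relation x(n) = α·x(n-1) + β fits.
Check at n=3: 3·7 + (1)·1 = 22. ✓

x(n) = 3x(n-1) + x(n-2), x(0) = 4, x(1) = 1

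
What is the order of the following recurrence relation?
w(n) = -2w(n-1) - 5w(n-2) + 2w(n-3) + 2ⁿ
The order is the largest lag k for which w(n-k) appears. Here the deepest term is w(n-3) (the 2ⁿ term is non-homogeneous and does not affect the order), so the order is 3.

Order 3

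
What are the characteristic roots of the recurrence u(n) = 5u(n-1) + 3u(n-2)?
Substitute u(n) = rⁿ and divide through by rⁿ⁻²: r² - 5r - 3 = 0
Discriminant: 5² + 4·3 = 37, not a perfect square, so by the quadratic formula r = (5 ± √37)/2.
General solution: u(n) = A·r₁ⁿ + B·r₂ⁿ where r₁,r₂ = (5 ± √37)/2

Characteristic: r² - 5r - 3 = 0, Roots: r = (5 ± √37)/2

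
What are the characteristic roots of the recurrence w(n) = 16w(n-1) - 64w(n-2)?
Substitute w(n) = rⁿ and divide through by rⁿ⁻²: r² - 16r + 64 = 0
Factor: (r - 8)² = 0, so r = 8 (double root).
General solution: w(n) = (A + Bn)·8ⁿ

Characteristic: r² - 16r + 64 = 0, Roots: r = 8 (double root)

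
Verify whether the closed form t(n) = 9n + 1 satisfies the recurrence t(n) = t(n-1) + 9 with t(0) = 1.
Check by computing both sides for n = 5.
From the recurrence with t(0) = 1:
  t(0) = 1, t(1) = 10, t(2) = 19, t(3) = 28, t(4) = 37, t(5) = 46
  so the recurrence gives t(5) = 46.
From the proposed closed form t(n) = 9n + 1:
  t(5) = 46.
Both sides give 46 at n = 5, and the initial condition(s) match, so the closed form is consistent.

Yes, the closed form is correct.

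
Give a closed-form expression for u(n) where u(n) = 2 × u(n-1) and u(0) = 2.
Recurrence: u(n) = 2 × u(n-1), initial: u(0) = 2.
Each term is 2 times the previous, so this is geometric with ratio 2. After n steps: u(n) = u(0)·2ⁿ = 2·2ⁿ.

u(n) = 2·2ⁿ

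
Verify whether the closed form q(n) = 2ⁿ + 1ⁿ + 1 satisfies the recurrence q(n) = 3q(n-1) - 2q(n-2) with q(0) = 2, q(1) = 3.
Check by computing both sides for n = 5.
From the recurrence with q(0) = 2, q(1) = 3:
  q(0) = 2, q(1) = 3, q(2) = 5, q(3) = 9, q(4) = 17, q(5) = 33
  so the recurrence gives q(5) = 33.
From the proposed closed form q(n) = 2ⁿ + 1ⁿ + 1:
  q(5) = 34.
The recurrence gives 33 but the closed form gives 34, so the closed form does not satisfy the recurrence.

No, the closed form is incorrect.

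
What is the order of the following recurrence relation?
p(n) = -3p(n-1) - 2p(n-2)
The order is the largest lag k for which p(n-k) appears. Here the deepest term is p(n-2), so the order is 2.

Order 2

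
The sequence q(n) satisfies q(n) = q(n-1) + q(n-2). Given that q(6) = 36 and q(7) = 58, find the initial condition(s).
Work backwards using q(k) = q(k+2) - q(k+1):
q(5) = q(7) - q(6) = 58 - 36 = 22
q(4) = q(6) - q(5) = 36 - 22 = 14
q(3) = q(5) - q(4) = 22 - 14 = 8
q(2) = q(4) - q(3) = 14 - 8 = 6
q(1) = q(3) - q(2) = 8 - 6 = 2
q(0) = q(2) - q(1) = 6 - 2 = 4

q(0) = 4, q(1) = 2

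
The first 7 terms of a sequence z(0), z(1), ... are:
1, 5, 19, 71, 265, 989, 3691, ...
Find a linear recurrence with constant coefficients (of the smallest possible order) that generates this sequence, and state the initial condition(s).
Look for the lowest-order linear relation among consecutive terms.
Observation: z(n) - 4·z(n-1) - (-1)·z(n-2) = 0 holds for the shown terms, and no order-1 relation z(n) = α·z(n-1) + β fits.
Check at n=3: 4·19 + (-1)·5 = 71. ✓

z(n) = 4z(n-1) - z(n-2), z(0) = 1, z(1) = 5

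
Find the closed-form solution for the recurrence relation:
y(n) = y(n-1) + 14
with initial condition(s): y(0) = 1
Recurrence: y(n) = y(n-1) + 14, initial: y(0) = 1.
Each step adds 14, so y(n) = y(0) + 14n = 14n + 1.

y(n) = 14n + 1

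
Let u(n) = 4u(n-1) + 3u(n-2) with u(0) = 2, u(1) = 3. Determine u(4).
Computing the sequence terms:
2, 3, 18, 81, 378

378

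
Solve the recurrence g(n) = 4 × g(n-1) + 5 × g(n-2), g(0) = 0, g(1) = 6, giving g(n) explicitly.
Recurrence: g(n) = 4 × g(n-1) + 5 × g(n-2), initial: g(0) = 0, g(1) = 6.
Characteristic equation: r² - 4r - 5 = 0, which factors as (r - 5)(r + 1) = 0, so r = 5, -1. General solution g(n) = A·5ⁿ + B·(-1)ⁿ. From g(0) = 0: A + B = 0. From g(1) = 6: 5A - 1B = 6. Solving gives A = 1, B = -1.

g(n) = 5ⁿ - (-1)ⁿ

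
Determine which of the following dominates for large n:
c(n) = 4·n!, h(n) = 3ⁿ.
Comparing growth rates:
Growth-rate hierarchy: log n ≺ any polynomial ≺ any exponential cⁿ (c>1) ≺ n! ≺ nⁿ.
factorial dominates exponential base 3 asymptotically.

c(n) grows faster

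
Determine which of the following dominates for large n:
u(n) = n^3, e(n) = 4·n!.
Comparing growth rates:
Growth-rate hierarchy: log n ≺ any polynomial ≺ any exponential cⁿ (c>1) ≺ n! ≺ nⁿ.
factorial dominates polynomial degree 3 asymptotically.

e(n) grows faster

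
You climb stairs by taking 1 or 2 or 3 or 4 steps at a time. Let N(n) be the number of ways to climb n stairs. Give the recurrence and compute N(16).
Condition on the size of the last step (1 to 4): before it there were n-1, …, n-4 stairs climbed, and these cases are disjoint, so N(n) = N(n-1) + N(n-2) + N(n-3) + N(n-4) (order-4 linear recurrence).
Initial conditions by direct count (compositions of i into parts ≤ 4): N(1) = 1; N(2) = 2; N(3) = 4; N(4) = 8.
Iterating the recurrence: N(5) = 15, N(6) = 29, N(7) = 56, N(8) = 108, N(9) = 208, N(10) = 401, N(11) = 773, N(12) = 1490, N(13) = 2872, N(14) = 5536, N(15) = 10671, N(16) = 20569.

N(n) = N(n-1) + N(n-2) + N(n-3) + N(n-4), N(1) = 1, N(2) = 2, N(3) = 4, N(4) = 8; N(16) = 20569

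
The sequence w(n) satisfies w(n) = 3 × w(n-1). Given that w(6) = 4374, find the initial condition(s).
In general w(n) = 3ⁿ · w(0). At n = 6: w(0) = w(6) / 3^6 = 4374 / 729 = 6.

w(0) = 6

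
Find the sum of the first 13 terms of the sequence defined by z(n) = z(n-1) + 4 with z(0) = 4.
Computing the sequence terms: 4, 8, 12, 16, 20, 24, 28, 32, 36, 40, 44, 48, 52
Adding these values together:

364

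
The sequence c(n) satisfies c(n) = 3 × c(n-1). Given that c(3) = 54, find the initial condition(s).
In general c(n) = 3ⁿ · c(0). At n = 3: c(0) = c(3) / 3^3 = 54 / 27 = 2.

c(0) = 2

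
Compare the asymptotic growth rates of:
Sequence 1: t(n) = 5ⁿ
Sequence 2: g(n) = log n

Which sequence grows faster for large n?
Comparing growth rates:
Growth-rate hierarchy: log n ≺ any polynomial ≺ any exponential cⁿ (c>1) ≺ n! ≺ nⁿ.
exponential base 5 dominates logarithmic asymptotically.

t(n) grows faster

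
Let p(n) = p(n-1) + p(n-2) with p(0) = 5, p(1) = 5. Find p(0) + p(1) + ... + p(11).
Computing the sequence terms: 5, 5, 10, 15, 25, 40, 65, 105, 170, 275, 445, 720
Adding these values together:

1880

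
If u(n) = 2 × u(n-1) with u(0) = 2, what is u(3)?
Computing step by step:
u(0) = 2
u(1) = 2 × 2 = 4
u(2) = 2 × 4 = 8
u(3) = 2 × 8 = 16

16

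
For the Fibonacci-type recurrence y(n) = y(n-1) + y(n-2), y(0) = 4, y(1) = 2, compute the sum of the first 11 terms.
Computing the sequence terms: 4, 2, 6, 8, 14, 22, 36, 58, 94, 152, 246
Adding these values together:

642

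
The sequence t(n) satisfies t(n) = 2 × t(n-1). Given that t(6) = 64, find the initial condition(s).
In general t(n) = 2ⁿ · t(0). At n = 6: t(0) = t(6) / 2^6 = 64 / 64 = 1.

t(0) = 1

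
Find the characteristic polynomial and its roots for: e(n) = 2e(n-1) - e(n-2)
Substitute e(n) = rⁿ and divide through by rⁿ⁻²: r² - 2r + 1 = 0
Factor: (r - 1)² = 0, so r = 1 (double root).
General solution: e(n) = (A + Bn)·1ⁿ

Characteristic: r² - 2r + 1 = 0, Roots: r = 1 (double root)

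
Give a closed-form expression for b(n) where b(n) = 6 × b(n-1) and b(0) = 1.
Recurrence: b(n) = 6 × b(n-1), initial: b(0) = 1.
Each term is 6 times the previous, so this is geometric with ratio 6. After n steps: b(n) = b(0)·6ⁿ = 6ⁿ.

b(n) = 6ⁿ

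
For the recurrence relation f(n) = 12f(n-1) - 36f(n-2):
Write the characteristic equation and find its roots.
Substitute f(n) = rⁿ and divide through by rⁿ⁻²: r² - 12r + 36 = 0
Factor: (r - 6)² = 0, so r = 6 (double root).
General solution: f(n) = (A + Bn)·6ⁿ

Characteristic: r² - 12r + 36 = 0, Roots: r = 6 (double root)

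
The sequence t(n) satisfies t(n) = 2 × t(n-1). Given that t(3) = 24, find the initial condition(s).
In general t(n) = 2ⁿ · t(0). At n = 3: t(0) = t(3) / 2^3 = 24 / 8 = 3.

t(0) = 3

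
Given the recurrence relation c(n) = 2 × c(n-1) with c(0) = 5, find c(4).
Computing step by step:
c(0) = 5
c(1) = 2 × 5 = 10
c(2) = 2 × 10 = 20
c(3) = 2 × 20 = 40
c(4) = 2 × 40 = 80

80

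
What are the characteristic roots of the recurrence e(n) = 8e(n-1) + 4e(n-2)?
Substitute e(n) = rⁿ and divide through by rⁿ⁻²: r² - 8r - 4 = 0
Discriminant: 8² + 4·4 = 80, not a perfect square, so by the quadratic formula r = (8 ± √80)/2.
General solution: e(n) = A·r₁ⁿ + B·r₂ⁿ where r₁,r₂ = (8 ± √80)/2

Characteristic: r² - 8r - 4 = 0, Roots: r = (8 ± √80)/2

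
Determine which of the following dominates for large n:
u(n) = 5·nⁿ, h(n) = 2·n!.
Comparing growth rates:
Growth-rate hierarchy: log n ≺ any polynomial ≺ any exponential cⁿ (c>1) ≺ n! ≺ nⁿ.
super-exponential nⁿ dominates factorial asymptotically.

u(n) grows faster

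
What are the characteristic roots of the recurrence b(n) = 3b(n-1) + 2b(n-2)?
Substitute b(n) = rⁿ and divide through by rⁿ⁻²: r² - 3r - 2 = 0
Discriminant: 3² + 4·2 = 17, not a perfect square, so by the quadratic formula r = (3 ± √17)/2.
General solution: b(n) = A·r₁ⁿ + B·r₂ⁿ where r₁,r₂ = (3 ± √17)/2

Characteristic: r² - 3r - 2 = 0, Roots: r = (3 ± √17)/2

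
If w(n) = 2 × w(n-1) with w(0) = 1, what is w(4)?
Computing step by step:
w(0) = 1
w(1) = 2 × 1 = 2
w(2) = 2 × 2 = 4
w(3) = 2 × 4 = 8
w(4) = 2 × 8 = 16

16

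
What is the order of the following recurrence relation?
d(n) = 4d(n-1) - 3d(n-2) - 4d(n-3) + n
The order is the largest lag k for which d(n-k) appears. Here the deepest term is d(n-3) (the n term is non-homogeneous and does not affect the order), so the order is 3.

Order 3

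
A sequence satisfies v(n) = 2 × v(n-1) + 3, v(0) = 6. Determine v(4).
Computing step by step:
v(0) = 6
v(1) = 2 × 6 + 3 = 15
v(2) = 2 × 15 + 3 = 33
v(3) = 2 × 33 + 3 = 69
v(4) = 2 × 69 + 3 = 141

141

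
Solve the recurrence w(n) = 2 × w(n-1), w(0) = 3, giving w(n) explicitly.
Recurrence: w(n) = 2 × w(n-1), initial: w(0) = 3.
Each term is 2 times the previous, so this is geometric with ratio 2. After n steps: w(n) = w(0)·2ⁿ = 3·2ⁿ.

w(n) = 3·2ⁿ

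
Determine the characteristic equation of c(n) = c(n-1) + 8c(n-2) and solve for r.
Substitute c(n) = rⁿ and divide through by rⁿ⁻²: r² - r - 8 = 0
Discriminant: 1² + 4·8 = 33, not a perfect square, so by the quadratic formula r = (1 ± √33)/2.
General solution: c(n) = A·r₁ⁿ + B·r₂ⁿ where r₁,r₂ = (1 ± √33)/2

Characteristic: r² - r - 8 = 0, Roots: r = (1 ± √33)/2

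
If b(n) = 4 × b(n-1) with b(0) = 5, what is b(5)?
Computing step by step:
b(0) = 5
b(1) = 4 × 5 = 20
b(2) = 4 × 20 = 80
b(3) = 4 × 80 = 320
b(4) = 4 × 320 = 1280
b(5) = 4 × 1280 = 5120

5120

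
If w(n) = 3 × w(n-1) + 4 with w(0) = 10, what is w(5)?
Computing step by step:
w(0) = 10
w(1) = 3 × 10 + 4 = 34
w(2) = 3 × 34 + 4 = 106
w(3) = 3 × 106 + 4 = 322
w(4) = 3 × 322 + 4 = 970
w(5) = 3 × 970 + 4 = 2914

2914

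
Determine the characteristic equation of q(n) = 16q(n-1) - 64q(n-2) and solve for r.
Substitute q(n) = rⁿ and divide through by rⁿ⁻²: r² - 16r + 64 = 0
Factor: (r - 8)² = 0, so r = 8 (double root).
General solution: q(n) = (A + Bn)·8ⁿ

Characteristic: r² - 16r + 64 = 0, Roots: r = 8 (double root)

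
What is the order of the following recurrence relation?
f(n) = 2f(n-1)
The order is the largest lag k for which f(n-k) appears. Here the deepest term is f(n-1), so the order is 1.

Order 1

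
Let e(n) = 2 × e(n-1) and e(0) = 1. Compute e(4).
Computing step by step:
e(0) = 1
e(1) = 2 × 1 = 2
e(2) = 2 × 2 = 4
e(3) = 2 × 4 = 8
e(4) = 2 × 8 = 16

16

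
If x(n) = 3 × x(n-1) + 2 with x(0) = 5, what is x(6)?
Computing step by step:
x(0) = 5
x(1) = 3 × 5 + 2 = 17
x(2) = 3 × 17 + 2 = 53
x(3) = 3 × 53 + 2 = 161
x(4) = 3 × 161 + 2 = 485
x(5) = 3 × 485 + 2 = 1457
x(6) = 3 × 1457 + 2 = 4373

4373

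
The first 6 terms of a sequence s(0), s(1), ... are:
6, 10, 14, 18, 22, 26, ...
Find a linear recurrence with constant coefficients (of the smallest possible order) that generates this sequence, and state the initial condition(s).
Look for the lowest-order linear relation among consecutive terms.
Observation: consecutive differences are constant (= 4).
Check at n=2: 1·10 + 4 = 14. ✓

s(n) = s(n-1) + 4, s(0) = 6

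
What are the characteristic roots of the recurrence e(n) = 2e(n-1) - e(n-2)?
Substitute e(n) = rⁿ and divide through by rⁿ⁻²: r² - 2r + 1 = 0
Factor: (r - 1)² = 0, so r = 1 (double root).
General solution: e(n) = (A + Bn)·1ⁿ

Characteristic: r² - 2r + 1 = 0, Roots: r = 1 (double root)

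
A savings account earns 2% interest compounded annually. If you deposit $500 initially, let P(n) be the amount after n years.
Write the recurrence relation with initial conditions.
Each year the balance grows by 2%, i.e. is multiplied by 1 + 2/100 = 1.02, so P(n) = 1.02 × P(n-1). The initial deposit gives P(0) = 500.
Unrolling gives the closed form P(n) = 500 × (1.02)ⁿ.

P(n) = 1.02 × P(n-1), P(0) = 500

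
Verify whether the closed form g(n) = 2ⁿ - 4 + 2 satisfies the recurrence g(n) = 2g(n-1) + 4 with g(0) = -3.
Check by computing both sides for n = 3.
From the recurrence with g(0) = -3:
  g(0) = -3, g(1) = -2, g(2) = 0, g(3) = 4
  so the recurrence gives g(3) = 4.
From the proposed closed form g(n) = 2ⁿ - 4 + 2:
  g(3) = 6.
The recurrence gives 4 but the closed form gives 6, so the closed form does not satisfy the recurrence.

No, the closed form is incorrect.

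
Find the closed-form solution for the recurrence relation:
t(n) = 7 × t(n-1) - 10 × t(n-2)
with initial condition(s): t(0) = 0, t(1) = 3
Recurrence: t(n) = 7 × t(n-1) - 10 × t(n-2), initial: t(0) = 0, t(1) = 3.
Characteristic equation: r² - 7r + 10 = 0, which factors as (r - 5)(r - 2) = 0, so r = 5, 2. General solution t(n) = A·5ⁿ + B·2ⁿ. From t(0) = 0: A + B = 0. From t(1) = 3: 5A + 2B = 3. Solving gives A = 1, B = -1.

t(n) = 5ⁿ - 2ⁿ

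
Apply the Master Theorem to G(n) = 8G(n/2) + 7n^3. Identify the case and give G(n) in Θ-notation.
Master Theorem template: G(n) = a·G(n/b) + f(n).
Here: a=8, b=2, f(n)=7n^3
Compute log_b(a) = log_2(8) = 3.
f(n) = 7n^3 = Θ(n^3). Case 2: G(n) = Θ(n^3 log n).

Case 2: G(n) = Θ(n^3 log n)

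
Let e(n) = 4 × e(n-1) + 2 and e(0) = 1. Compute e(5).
Computing step by step:
e(0) = 1
e(1) = 4 × 1 + 2 = 6
e(2) = 4 × 6 + 2 = 26
e(3) = 4 × 26 + 2 = 106
e(4) = 4 × 106 + 2 = 426
e(5) = 4 × 426 + 2 = 1706

1706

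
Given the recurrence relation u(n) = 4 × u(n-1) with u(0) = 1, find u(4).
Computing step by step:
u(0) = 1
u(1) = 4 × 1 = 4
u(2) = 4 × 4 = 16
u(3) = 4 × 16 = 64
u(4) = 4 × 64 = 256

256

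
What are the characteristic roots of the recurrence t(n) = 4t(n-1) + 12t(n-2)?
Substitute t(n) = rⁿ and divide through by rⁿ⁻²: r² - 4r - 12 = 0
Factor: (r + 2)(r - 6) = 0, so r = -2, 6.
General solution: t(n) = A·(-2)ⁿ + B·6ⁿ

Characteristic: r² - 4r - 12 = 0, Roots: r = -2, 6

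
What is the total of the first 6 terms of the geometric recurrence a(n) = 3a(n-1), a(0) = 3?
Computing the sequence terms: 3, 9, 27, 81, 243, 729
Adding these values together:

1092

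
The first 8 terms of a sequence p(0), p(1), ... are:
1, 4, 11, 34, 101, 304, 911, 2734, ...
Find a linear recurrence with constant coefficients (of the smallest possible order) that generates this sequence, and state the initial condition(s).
Look for the lowest-order linear relation among consecutive terms.
Observation: p(n) - 2·p(n-1) - (3)·p(n-2) = 0 holds for the shown terms, and no order-1 relation p(n) = α·p(n-1) + β fits.
Check at n=3: 2·11 + (3)·4 = 34. ✓

p(n) = 2p(n-1) + 3p(n-2), p(0) = 1, p(1) = 4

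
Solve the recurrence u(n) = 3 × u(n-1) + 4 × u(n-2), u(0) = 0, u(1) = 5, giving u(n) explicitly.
Recurrence: u(n) = 3 × u(n-1) + 4 × u(n-2), initial: u(0) = 0, u(1) = 5.
Characteristic equation: r² - 3r - 4 = 0, which factors as (r - 4)(r + 1) = 0, so r = 4, -1. General solution u(n) = A·4ⁿ + B·(-1)ⁿ. From u(0) = 0: A + B = 0. From u(1) = 5: 4A - 1B = 5. Solving gives A = 1, B = -1.

u(n) = 4ⁿ - (-1)ⁿ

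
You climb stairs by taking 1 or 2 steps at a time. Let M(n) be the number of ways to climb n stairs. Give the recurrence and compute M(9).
Condition on the size of the last step (1 to 2): before it there were n-1, …, n-2 stairs climbed, and these cases are disjoint, so M(n) = M(n-1) + M(n-2) (Fibonacci-type sequence).
Initial conditions by direct count (compositions of i into parts ≤ 2): M(1) = 1; M(2) = 2.
Iterating the recurrence: M(3) = 3, M(4) = 5, M(5) = 8, M(6) = 13, M(7) = 21, M(8) = 34, M(9) = 55.

M(n) = M(n-1) + M(n-2), M(1) = 1, M(2) = 2; M(9) = 55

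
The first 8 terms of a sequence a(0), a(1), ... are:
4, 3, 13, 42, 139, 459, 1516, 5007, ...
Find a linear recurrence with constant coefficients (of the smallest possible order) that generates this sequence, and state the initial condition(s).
Look for the lowest-order linear relation among consecutive terms.
Observation: a(n) - 3·a(n-1) - (1)·a(n-2) = 0 holds for the shown terms, and no order-1 relation a(n) = α·a(n-1) + β fits.
Check at n=3: 3·13 + (1)·3 = 42. ✓

a(n) = 3a(n-1) + a(n-2), a(0) = 4, a(1) = 3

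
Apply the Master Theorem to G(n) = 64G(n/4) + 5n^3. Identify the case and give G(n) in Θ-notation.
Master Theorem template: G(n) = a·G(n/b) + f(n).
Here: a=64, b=4, f(n)=5n^3
Compute log_b(a) = log_4(64) = 3.
f(n) = 5n^3 = Θ(n^3). Case 2: G(n) = Θ(n^3 log n).

Case 2: G(n) = Θ(n^3 log n)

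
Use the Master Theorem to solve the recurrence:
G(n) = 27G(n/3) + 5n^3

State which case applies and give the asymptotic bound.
Master Theorem template: G(n) = a·G(n/b) + f(n).
Here: a=27, b=3, f(n)=5n^3
Compute log_b(a) = log_3(27) = 3.
f(n) = 5n^3 = Θ(n^3). Case 2: G(n) = Θ(n^3 log n).

Case 2: G(n) = Θ(n^3 log n)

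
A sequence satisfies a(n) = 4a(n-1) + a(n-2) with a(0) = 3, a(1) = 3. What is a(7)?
Computing the sequence terms:
3, 3, 15, 63, 267, 1131, 4791, 20295

20295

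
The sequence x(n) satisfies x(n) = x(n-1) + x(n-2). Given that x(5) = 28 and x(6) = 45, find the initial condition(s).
Work backwards using x(k) = x(k+2) - x(k+1):
x(4) = x(6) - x(5) = 45 - 28 = 17
x(3) = x(5) - x(4) = 28 - 17 = 11
x(2) = x(4) - x(3) = 17 - 11 = 6
x(1) = x(3) - x(2) = 11 - 6 = 5
x(0) = x(2) - x(1) = 6 - 5 = 1

x(0) = 1, x(1) = 5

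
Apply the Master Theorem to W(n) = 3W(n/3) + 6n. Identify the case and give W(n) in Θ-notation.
Master Theorem template: W(n) = a·W(n/b) + f(n).
Here: a=3, b=3, f(n)=6n
Compute log_b(a) = log_3(3) = 1.
f(n) = 6n = Θ(n). Case 2: W(n) = Θ(n log n).

Case 2: W(n) = Θ(n log n)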